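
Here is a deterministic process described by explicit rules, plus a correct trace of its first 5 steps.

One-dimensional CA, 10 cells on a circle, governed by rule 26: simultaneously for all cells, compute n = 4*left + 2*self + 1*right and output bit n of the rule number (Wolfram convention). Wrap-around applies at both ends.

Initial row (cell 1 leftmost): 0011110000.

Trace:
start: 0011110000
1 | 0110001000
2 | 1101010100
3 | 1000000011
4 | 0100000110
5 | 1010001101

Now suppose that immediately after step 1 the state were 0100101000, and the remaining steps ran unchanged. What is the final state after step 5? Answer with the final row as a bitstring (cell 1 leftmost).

1010000100

state after step 1 := 0100101000
2 | 1011000100
3 | 0010101011
4 | 1100000010
5 | 1010000100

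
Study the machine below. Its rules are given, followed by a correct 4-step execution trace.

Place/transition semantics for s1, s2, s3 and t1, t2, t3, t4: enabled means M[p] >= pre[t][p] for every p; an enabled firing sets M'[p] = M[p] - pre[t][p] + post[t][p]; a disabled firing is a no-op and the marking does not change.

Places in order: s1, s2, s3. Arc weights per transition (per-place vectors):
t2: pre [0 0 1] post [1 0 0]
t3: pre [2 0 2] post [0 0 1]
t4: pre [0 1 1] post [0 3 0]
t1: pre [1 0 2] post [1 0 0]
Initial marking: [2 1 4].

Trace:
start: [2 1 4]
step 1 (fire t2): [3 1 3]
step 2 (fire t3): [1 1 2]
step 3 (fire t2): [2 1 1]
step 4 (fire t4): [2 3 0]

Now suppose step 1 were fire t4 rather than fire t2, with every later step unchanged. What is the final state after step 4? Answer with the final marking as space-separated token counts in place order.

1 5 0

(re-executing from step 1 with the substitution; state before step 1: [2 1 4])
step 1 (fire t4): [2 3 3]
step 2 (fire t3): [0 3 2]
step 3 (fire t2): [1 3 1]
step 4 (fire t4): [1 5 0]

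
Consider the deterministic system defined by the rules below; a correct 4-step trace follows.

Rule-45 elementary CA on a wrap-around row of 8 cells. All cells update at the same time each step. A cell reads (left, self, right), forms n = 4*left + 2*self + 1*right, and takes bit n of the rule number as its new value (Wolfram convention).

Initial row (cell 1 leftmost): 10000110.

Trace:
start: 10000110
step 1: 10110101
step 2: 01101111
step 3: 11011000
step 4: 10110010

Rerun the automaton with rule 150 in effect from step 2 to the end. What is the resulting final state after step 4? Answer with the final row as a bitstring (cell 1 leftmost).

(re-executing steps 2..4 under rule 150; state before step 2: 10110101)
step 2: 00000100
step 3: 00001110
step 4: 00010101

00010101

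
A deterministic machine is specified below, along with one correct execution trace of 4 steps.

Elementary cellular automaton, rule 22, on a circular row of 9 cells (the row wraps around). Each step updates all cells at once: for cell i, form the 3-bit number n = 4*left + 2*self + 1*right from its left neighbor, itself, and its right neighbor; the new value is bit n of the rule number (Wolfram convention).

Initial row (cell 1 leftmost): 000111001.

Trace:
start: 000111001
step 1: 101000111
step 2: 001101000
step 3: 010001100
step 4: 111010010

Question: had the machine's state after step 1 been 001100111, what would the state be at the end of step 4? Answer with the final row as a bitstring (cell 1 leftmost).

state after step 1 := 001100111
step 2: 110011000
step 3: 001100101
step 4: 110011101

110011101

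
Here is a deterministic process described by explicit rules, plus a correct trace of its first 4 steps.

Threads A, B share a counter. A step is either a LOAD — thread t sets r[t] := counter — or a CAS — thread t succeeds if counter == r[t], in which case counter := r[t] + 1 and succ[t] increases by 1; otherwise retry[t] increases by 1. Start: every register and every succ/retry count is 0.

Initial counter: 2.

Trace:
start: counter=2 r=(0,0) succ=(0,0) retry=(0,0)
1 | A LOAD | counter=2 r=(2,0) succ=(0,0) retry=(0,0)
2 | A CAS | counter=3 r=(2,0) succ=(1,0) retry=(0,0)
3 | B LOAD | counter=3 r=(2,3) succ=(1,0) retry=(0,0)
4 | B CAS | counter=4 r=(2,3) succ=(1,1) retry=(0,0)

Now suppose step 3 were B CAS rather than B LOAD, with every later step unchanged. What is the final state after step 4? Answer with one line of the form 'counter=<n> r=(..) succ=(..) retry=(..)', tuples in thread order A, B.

(re-executing from step 3 with the substitution; state before step 3: counter=3 r=(2,0) succ=(1,0) retry=(0,0))
3 | B CAS | counter=3 r=(2,0) succ=(1,0) retry=(0,1)
4 | B CAS | counter=3 r=(2,0) succ=(1,0) retry=(0,2)

counter=3 r=(2,0) succ=(1,0) retry=(0,2)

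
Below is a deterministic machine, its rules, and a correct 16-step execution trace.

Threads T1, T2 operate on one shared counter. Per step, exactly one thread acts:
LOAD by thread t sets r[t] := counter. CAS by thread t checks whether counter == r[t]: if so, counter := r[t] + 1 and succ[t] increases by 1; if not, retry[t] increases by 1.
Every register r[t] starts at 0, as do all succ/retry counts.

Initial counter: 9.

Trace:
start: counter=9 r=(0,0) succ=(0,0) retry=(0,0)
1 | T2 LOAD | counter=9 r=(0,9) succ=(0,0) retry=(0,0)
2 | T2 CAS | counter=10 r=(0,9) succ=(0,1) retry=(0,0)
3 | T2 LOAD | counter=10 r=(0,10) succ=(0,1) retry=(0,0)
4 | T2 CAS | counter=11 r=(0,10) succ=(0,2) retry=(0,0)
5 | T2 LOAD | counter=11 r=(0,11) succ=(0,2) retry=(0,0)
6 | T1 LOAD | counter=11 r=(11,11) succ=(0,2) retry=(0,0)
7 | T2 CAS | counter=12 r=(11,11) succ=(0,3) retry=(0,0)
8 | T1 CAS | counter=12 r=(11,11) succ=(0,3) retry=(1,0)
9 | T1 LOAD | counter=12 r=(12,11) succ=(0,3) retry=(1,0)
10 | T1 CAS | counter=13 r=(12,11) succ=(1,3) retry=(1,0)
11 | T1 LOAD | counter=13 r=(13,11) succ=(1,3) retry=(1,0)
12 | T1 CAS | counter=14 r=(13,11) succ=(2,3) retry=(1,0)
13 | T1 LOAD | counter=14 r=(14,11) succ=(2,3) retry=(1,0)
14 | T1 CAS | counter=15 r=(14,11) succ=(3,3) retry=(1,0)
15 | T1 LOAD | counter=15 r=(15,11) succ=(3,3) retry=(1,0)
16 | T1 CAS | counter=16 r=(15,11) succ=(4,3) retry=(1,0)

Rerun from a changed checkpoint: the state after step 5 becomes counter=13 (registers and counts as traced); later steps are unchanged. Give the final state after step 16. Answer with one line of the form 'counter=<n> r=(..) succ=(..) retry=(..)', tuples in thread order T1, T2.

counter=18 r=(17,11) succ=(5,2) retry=(0,1)

state after step 5 := counter=13 r=(0,11) succ=(0,2) retry=(0,0)
6 | T1 LOAD | counter=13 r=(13,11) succ=(0,2) retry=(0,0)
7 | T2 CAS | counter=13 r=(13,11) succ=(0,2) retry=(0,1)
8 | T1 CAS | counter=14 r=(13,11) succ=(1,2) retry=(0,1)
9 | T1 LOAD | counter=14 r=(14,11) succ=(1,2) retry=(0,1)
10 | T1 CAS | counter=15 r=(14,11) succ=(2,2) retry=(0,1)
11 | T1 LOAD | counter=15 r=(15,11) succ=(2,2) retry=(0,1)
12 | T1 CAS | counter=16 r=(15,11) succ=(3,2) retry=(0,1)
13 | T1 LOAD | counter=16 r=(16,11) succ=(3,2) retry=(0,1)
14 | T1 CAS | counter=17 r=(16,11) succ=(4,2) retry=(0,1)
15 | T1 LOAD | counter=17 r=(17,11) succ=(4,2) retry=(0,1)
16 | T1 CAS | counter=18 r=(17,11) succ=(5,2) retry=(0,1)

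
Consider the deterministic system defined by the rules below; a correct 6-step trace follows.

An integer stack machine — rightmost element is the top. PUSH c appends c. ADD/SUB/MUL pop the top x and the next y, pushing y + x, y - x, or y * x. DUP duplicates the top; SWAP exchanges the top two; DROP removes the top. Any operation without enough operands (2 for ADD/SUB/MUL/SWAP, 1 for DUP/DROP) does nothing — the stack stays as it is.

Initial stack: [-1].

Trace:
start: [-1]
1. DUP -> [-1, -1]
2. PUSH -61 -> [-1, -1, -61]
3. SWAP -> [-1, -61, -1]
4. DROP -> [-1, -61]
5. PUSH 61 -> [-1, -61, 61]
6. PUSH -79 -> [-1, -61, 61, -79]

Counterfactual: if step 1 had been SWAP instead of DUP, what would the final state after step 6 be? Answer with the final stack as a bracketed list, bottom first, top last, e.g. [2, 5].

[-61, 61, -79]

(re-executing from step 1 with the substitution; state before step 1: [-1])
1. SWAP -> [-1]
2. PUSH -61 -> [-1, -61]
3. SWAP -> [-61, -1]
4. DROP -> [-61]
5. PUSH 61 -> [-61, 61]
6. PUSH -79 -> [-61, 61, -79]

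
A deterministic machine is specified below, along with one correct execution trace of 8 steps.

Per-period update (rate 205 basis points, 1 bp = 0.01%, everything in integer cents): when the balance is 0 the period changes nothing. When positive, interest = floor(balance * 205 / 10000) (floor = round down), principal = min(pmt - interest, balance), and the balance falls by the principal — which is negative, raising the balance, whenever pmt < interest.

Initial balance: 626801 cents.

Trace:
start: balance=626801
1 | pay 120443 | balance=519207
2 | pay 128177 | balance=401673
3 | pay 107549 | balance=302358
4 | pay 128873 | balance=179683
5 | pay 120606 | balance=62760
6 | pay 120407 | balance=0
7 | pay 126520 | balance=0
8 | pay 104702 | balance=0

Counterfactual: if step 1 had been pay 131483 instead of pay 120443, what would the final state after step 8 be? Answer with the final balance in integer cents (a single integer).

0

(re-executing from step 1 with the substitution; state before step 1: balance=626801)
1 | pay 131483 | balance=508167
2 | pay 128177 | balance=390407
3 | pay 107549 | balance=290861
4 | pay 128873 | balance=167950
5 | pay 120606 | balance=50786
6 | pay 120407 | balance=0
7 | pay 126520 | balance=0
8 | pay 104702 | balance=0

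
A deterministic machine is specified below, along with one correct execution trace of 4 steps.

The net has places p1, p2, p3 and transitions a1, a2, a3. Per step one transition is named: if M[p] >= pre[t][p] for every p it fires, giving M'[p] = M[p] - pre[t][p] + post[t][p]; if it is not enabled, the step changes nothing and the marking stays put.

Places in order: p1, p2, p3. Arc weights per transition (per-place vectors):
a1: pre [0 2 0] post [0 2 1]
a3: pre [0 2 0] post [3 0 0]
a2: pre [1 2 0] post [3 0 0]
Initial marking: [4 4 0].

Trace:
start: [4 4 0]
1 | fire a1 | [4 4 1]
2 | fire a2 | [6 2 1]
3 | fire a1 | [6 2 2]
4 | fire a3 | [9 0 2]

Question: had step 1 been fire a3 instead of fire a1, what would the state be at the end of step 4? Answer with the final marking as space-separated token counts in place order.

(re-executing from step 1 with the substitution; state before step 1: [4 4 0])
1 | fire a3 | [7 2 0]
2 | fire a2 | [9 0 0]
3 | fire a1 | [9 0 0]
4 | fire a3 | [9 0 0]

9 0 0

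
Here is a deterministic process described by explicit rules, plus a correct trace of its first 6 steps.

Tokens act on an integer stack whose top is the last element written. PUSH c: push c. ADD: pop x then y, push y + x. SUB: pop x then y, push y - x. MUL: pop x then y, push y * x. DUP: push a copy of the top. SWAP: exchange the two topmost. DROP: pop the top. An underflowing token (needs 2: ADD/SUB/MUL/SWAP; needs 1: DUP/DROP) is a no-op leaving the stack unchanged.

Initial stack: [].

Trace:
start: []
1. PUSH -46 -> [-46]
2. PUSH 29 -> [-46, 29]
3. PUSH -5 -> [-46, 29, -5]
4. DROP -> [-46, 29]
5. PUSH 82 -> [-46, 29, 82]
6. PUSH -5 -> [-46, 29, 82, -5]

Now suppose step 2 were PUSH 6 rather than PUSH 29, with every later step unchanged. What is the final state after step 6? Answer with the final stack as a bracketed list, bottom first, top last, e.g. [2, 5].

(re-executing from step 2 with the substitution; state before step 2: [-46])
2. PUSH 6 -> [-46, 6]
3. PUSH -5 -> [-46, 6, -5]
4. DROP -> [-46, 6]
5. PUSH 82 -> [-46, 6, 82]
6. PUSH -5 -> [-46, 6, 82, -5]

[-46, 6, 82, -5]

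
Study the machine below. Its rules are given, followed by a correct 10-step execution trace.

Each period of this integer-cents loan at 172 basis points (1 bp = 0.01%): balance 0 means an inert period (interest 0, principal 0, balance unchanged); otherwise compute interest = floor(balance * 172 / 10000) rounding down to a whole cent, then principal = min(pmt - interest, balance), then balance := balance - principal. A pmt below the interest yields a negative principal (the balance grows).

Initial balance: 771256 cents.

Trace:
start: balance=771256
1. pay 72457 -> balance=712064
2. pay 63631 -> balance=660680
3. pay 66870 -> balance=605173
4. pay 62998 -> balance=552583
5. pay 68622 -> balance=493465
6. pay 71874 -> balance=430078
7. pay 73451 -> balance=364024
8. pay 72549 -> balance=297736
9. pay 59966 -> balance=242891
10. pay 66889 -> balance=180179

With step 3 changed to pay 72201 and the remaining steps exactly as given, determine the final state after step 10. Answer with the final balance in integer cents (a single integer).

(re-executing from step 3 with the substitution; state before step 3: balance=660680)
3. pay 72201 -> balance=599842
4. pay 62998 -> balance=547161
5. pay 68622 -> balance=487950
6. pay 71874 -> balance=424468
7. pay 73451 -> balance=358317
8. pay 72549 -> balance=291931
9. pay 59966 -> balance=236986
10. pay 66889 -> balance=174173

174173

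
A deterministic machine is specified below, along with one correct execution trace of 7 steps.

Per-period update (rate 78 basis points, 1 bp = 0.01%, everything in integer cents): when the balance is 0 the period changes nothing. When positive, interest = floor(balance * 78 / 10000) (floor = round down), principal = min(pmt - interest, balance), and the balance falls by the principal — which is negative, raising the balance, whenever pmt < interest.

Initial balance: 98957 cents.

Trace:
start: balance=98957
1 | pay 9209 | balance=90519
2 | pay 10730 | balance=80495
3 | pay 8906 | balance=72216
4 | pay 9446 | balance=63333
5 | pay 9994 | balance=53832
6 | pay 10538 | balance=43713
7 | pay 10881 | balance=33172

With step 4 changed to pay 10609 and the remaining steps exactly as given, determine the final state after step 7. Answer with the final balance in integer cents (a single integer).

31982

(re-executing from step 4 with the substitution; state before step 4: balance=72216)
4 | pay 10609 | balance=62170
5 | pay 9994 | balance=52660
6 | pay 10538 | balance=42532
7 | pay 10881 | balance=31982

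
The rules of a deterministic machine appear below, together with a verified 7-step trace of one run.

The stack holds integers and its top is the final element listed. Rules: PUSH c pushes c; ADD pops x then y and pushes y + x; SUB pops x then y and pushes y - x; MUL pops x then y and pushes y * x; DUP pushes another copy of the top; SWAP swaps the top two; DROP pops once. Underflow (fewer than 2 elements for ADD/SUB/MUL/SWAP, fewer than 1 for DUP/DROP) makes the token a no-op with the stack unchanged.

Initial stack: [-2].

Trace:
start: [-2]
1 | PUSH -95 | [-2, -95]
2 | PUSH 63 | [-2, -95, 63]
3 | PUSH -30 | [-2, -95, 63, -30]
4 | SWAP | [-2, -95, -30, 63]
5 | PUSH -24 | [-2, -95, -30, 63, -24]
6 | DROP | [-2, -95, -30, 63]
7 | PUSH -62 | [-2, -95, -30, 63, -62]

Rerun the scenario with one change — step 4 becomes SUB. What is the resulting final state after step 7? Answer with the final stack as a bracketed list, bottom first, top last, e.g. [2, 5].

(re-executing from step 4 with the substitution; state before step 4: [-2, -95, 63, -30])
4 | SUB | [-2, -95, 93]
5 | PUSH -24 | [-2, -95, 93, -24]
6 | DROP | [-2, -95, 93]
7 | PUSH -62 | [-2, -95, 93, -62]

[-2, -95, 93, -62]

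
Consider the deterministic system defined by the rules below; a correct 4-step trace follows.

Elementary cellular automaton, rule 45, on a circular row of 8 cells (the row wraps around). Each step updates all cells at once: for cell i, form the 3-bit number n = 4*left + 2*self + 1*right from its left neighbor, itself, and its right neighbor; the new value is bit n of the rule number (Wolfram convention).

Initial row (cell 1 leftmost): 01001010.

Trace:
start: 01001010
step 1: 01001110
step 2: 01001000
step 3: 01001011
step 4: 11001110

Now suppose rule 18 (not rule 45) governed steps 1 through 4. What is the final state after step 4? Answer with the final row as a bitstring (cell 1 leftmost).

10101010

(re-executing steps 1..4 under rule 18; state before step 1: 01001010)
step 1: 10110001
step 2: 00001010
step 3: 00010001
step 4: 10101010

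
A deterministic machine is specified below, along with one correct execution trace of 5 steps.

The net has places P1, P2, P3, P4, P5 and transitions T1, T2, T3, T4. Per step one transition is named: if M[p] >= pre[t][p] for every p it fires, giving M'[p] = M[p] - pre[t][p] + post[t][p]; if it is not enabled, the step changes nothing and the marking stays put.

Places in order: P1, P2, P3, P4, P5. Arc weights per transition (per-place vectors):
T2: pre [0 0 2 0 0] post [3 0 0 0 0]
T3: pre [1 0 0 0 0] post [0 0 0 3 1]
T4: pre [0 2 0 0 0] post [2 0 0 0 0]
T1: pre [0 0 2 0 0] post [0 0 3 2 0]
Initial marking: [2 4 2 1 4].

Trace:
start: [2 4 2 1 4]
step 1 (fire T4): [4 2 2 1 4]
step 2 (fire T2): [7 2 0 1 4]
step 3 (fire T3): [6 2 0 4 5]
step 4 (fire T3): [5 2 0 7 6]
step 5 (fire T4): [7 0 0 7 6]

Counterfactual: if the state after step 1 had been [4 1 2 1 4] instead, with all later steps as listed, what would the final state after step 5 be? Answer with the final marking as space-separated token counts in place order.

state after step 1 := [4 1 2 1 4]
step 2 (fire T2): [7 1 0 1 4]
step 3 (fire T3): [6 1 0 4 5]
step 4 (fire T3): [5 1 0 7 6]
step 5 (fire T4): [5 1 0 7 6]

5 1 0 7 6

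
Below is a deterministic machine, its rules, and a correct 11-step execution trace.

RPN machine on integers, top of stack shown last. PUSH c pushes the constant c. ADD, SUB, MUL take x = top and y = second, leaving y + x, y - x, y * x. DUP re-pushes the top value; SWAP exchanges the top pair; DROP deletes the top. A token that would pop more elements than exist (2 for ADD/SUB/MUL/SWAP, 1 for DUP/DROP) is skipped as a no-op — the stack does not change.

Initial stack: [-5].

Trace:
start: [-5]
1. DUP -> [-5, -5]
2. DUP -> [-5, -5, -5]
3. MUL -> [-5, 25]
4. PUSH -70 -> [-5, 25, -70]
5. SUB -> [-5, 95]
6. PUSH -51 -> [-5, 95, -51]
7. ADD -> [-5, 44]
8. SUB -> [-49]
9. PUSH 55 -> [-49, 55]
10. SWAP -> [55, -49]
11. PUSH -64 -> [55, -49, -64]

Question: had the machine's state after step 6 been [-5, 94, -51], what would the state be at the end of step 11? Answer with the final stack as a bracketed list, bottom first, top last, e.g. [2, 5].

state after step 6 := [-5, 94, -51]
7. ADD -> [-5, 43]
8. SUB -> [-48]
9. PUSH 55 -> [-48, 55]
10. SWAP -> [55, -48]
11. PUSH -64 -> [55, -48, -64]

[55, -48, -64]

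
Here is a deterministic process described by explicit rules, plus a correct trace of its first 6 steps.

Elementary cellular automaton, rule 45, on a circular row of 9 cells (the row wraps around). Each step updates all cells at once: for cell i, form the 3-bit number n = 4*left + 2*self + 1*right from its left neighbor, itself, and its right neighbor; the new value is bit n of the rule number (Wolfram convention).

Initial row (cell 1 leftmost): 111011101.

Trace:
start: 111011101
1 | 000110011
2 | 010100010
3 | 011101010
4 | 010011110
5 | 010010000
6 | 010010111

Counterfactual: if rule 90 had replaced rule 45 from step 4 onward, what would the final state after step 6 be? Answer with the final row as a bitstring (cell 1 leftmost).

001101111

(re-executing steps 4..6 under rule 90; state before step 4: 011101010)
4 | 110100001
5 | 010010011
6 | 001101111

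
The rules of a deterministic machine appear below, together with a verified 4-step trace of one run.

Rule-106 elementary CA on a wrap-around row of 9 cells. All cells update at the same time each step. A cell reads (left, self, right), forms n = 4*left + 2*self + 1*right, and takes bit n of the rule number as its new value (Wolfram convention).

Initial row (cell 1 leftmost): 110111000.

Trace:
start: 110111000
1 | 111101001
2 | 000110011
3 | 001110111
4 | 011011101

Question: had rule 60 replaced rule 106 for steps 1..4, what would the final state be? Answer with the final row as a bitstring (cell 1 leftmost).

010100011

(re-executing steps 1..4 under rule 60; state before step 1: 110111000)
1 | 101100100
2 | 111010110
3 | 100111101
4 | 010100011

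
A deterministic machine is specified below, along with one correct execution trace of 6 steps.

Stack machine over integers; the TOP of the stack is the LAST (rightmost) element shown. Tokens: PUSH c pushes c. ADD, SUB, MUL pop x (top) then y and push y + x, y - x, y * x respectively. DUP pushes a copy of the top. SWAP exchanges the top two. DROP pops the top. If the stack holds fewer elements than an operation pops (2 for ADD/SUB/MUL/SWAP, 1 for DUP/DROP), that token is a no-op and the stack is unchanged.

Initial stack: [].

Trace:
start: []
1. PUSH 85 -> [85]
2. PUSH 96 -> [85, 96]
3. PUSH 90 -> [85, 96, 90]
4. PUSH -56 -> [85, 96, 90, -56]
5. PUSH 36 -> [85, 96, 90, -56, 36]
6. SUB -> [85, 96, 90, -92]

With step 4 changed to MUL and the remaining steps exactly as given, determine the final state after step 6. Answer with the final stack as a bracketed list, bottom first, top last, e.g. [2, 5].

(re-executing from step 4 with the substitution; state before step 4: [85, 96, 90])
4. MUL -> [85, 8640]
5. PUSH 36 -> [85, 8640, 36]
6. SUB -> [85, 8604]

[85, 8604]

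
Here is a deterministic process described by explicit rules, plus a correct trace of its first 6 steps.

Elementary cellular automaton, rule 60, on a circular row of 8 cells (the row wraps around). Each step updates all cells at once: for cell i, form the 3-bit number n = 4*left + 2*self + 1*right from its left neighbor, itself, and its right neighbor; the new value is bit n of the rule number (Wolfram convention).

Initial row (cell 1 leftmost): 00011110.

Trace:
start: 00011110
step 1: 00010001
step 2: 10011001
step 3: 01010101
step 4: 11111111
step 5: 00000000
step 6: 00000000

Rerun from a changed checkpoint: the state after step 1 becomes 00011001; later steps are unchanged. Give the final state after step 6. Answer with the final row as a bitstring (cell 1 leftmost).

state after step 1 := 00011001
step 2: 10010101
step 3: 01011111
step 4: 11110000
step 5: 10001000
step 6: 11001100

11001100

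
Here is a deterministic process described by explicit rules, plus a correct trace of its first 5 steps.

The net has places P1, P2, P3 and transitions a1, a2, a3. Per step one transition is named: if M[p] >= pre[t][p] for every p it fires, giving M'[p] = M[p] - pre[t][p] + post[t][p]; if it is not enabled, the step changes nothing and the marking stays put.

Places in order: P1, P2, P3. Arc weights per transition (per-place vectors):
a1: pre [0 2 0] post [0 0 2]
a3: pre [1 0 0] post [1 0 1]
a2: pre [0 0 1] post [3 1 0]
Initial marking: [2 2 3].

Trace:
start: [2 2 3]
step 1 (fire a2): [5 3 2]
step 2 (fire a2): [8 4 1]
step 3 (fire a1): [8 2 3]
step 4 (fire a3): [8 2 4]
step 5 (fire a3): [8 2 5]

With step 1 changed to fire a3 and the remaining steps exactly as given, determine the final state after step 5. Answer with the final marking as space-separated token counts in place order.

(re-executing from step 1 with the substitution; state before step 1: [2 2 3])
step 1 (fire a3): [2 2 4]
step 2 (fire a2): [5 3 3]
step 3 (fire a1): [5 1 5]
step 4 (fire a3): [5 1 6]
step 5 (fire a3): [5 1 7]

5 1 7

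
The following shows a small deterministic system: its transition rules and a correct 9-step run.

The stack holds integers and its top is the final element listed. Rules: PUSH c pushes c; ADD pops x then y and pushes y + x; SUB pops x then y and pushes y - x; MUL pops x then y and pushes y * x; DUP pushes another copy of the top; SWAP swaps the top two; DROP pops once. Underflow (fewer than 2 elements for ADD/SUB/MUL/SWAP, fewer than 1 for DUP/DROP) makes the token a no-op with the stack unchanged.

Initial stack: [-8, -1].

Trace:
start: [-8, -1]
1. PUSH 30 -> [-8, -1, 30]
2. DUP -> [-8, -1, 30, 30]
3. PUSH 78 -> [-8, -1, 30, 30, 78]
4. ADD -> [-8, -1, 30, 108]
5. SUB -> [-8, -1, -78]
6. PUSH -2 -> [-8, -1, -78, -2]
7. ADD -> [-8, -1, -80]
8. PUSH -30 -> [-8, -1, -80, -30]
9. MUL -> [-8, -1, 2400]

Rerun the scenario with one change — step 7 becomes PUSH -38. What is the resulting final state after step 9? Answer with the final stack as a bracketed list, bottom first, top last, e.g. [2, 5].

(re-executing from step 7 with the substitution; state before step 7: [-8, -1, -78, -2])
7. PUSH -38 -> [-8, -1, -78, -2, -38]
8. PUSH -30 -> [-8, -1, -78, -2, -38, -30]
9. MUL -> [-8, -1, -78, -2, 1140]

[-8, -1, -78, -2, 1140]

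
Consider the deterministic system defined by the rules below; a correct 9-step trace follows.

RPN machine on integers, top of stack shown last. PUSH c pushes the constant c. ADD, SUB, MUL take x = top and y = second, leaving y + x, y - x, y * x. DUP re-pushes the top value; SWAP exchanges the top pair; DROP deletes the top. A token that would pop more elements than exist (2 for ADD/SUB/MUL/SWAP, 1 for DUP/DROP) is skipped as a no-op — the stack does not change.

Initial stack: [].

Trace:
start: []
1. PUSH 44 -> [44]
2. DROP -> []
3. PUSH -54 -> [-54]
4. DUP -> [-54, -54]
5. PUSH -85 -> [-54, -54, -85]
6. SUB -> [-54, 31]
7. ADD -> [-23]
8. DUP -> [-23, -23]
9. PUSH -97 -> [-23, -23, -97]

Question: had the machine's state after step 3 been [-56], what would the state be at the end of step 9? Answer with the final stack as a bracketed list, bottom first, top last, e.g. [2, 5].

[-27, -27, -97]

state after step 3 := [-56]
4. DUP -> [-56, -56]
5. PUSH -85 -> [-56, -56, -85]
6. SUB -> [-56, 29]
7. ADD -> [-27]
8. DUP -> [-27, -27]
9. PUSH -97 -> [-27, -27, -97]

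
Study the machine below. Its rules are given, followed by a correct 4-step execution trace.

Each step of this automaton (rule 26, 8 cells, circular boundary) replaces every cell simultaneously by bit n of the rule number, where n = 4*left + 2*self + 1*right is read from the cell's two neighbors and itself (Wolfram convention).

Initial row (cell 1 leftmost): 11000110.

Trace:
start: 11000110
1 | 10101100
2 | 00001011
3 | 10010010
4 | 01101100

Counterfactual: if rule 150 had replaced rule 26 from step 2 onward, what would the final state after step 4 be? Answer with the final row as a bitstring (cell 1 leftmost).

(re-executing steps 2..4 under rule 150; state before step 2: 10101100)
2 | 10100011
3 | 00110101
4 | 11000101

11000101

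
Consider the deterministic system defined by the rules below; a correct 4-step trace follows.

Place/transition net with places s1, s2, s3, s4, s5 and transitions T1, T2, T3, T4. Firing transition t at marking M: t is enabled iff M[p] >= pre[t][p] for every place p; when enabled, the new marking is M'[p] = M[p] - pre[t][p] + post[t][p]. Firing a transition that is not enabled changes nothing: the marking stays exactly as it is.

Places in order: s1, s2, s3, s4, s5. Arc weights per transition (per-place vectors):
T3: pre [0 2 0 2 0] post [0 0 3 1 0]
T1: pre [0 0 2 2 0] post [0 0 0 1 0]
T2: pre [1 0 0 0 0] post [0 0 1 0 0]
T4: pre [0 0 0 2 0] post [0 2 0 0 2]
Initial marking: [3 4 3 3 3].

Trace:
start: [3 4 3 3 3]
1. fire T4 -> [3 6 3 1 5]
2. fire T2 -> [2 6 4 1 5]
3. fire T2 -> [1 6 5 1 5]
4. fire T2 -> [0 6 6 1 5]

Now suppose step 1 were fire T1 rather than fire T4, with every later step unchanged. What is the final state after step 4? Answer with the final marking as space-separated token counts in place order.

0 4 4 2 3

(re-executing from step 1 with the substitution; state before step 1: [3 4 3 3 3])
1. fire T1 -> [3 4 1 2 3]
2. fire T2 -> [2 4 2 2 3]
3. fire T2 -> [1 4 3 2 3]
4. fire T2 -> [0 4 4 2 3]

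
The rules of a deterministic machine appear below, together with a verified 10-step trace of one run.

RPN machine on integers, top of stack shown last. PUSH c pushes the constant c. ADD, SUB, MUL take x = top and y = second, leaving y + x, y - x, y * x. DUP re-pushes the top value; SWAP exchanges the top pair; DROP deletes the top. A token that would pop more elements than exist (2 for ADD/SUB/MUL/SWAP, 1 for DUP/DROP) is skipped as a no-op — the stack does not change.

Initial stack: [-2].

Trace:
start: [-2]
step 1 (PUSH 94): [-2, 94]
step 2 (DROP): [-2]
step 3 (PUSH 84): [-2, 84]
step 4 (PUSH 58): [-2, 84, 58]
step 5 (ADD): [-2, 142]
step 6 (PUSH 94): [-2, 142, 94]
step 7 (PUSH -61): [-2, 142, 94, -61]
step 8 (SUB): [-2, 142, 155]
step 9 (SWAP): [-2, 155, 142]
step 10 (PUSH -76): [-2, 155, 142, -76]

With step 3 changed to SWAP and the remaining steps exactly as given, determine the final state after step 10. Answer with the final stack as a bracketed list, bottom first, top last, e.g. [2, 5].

(re-executing from step 3 with the substitution; state before step 3: [-2])
step 3 (SWAP): [-2]
step 4 (PUSH 58): [-2, 58]
step 5 (ADD): [56]
step 6 (PUSH 94): [56, 94]
step 7 (PUSH -61): [56, 94, -61]
step 8 (SUB): [56, 155]
step 9 (SWAP): [155, 56]
step 10 (PUSH -76): [155, 56, -76]

[155, 56, -76]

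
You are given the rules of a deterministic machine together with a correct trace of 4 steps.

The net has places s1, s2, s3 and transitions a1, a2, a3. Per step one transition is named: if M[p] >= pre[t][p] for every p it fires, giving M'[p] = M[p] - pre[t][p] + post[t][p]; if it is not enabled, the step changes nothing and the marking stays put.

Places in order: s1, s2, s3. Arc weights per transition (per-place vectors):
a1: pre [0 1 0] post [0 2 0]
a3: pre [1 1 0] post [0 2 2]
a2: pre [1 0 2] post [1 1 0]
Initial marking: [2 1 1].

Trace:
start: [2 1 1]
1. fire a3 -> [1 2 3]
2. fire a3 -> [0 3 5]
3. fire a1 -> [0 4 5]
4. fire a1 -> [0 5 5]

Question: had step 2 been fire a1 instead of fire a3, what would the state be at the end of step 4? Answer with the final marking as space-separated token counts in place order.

(re-executing from step 2 with the substitution; state before step 2: [1 2 3])
2. fire a1 -> [1 3 3]
3. fire a1 -> [1 4 3]
4. fire a1 -> [1 5 3]

1 5 3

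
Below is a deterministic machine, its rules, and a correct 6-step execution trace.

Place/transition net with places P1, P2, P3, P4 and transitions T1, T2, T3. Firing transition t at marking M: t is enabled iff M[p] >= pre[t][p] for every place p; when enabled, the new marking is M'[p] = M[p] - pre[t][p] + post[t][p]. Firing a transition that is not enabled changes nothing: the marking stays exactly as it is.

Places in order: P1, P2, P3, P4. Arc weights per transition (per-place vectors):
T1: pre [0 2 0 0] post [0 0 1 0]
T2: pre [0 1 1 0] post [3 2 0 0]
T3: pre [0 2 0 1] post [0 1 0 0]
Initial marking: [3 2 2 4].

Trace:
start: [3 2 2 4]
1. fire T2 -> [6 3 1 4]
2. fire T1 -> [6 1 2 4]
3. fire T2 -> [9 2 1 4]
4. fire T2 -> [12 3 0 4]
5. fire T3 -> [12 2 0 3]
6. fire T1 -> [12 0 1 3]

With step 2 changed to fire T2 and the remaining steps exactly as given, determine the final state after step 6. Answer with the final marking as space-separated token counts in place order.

9 1 1 3

(re-executing from step 2 with the substitution; state before step 2: [6 3 1 4])
2. fire T2 -> [9 4 0 4]
3. fire T2 -> [9 4 0 4]
4. fire T2 -> [9 4 0 4]
5. fire T3 -> [9 3 0 3]
6. fire T1 -> [9 1 1 3]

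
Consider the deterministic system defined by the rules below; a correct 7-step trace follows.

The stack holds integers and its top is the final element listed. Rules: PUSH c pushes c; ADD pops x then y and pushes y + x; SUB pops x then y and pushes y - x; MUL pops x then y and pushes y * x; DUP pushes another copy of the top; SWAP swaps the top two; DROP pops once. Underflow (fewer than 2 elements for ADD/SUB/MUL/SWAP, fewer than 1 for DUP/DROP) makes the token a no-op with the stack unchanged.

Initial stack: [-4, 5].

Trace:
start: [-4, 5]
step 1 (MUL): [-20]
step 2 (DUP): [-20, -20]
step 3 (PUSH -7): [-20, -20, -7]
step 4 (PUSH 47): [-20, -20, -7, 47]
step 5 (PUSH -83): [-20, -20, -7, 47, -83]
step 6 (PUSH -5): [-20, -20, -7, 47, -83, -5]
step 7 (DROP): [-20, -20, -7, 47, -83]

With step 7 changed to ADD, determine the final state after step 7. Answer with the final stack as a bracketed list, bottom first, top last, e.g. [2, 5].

(re-executing from step 7 with the substitution; state before step 7: [-20, -20, -7, 47, -83, -5])
step 7 (ADD): [-20, -20, -7, 47, -88]

[-20, -20, -7, 47, -88]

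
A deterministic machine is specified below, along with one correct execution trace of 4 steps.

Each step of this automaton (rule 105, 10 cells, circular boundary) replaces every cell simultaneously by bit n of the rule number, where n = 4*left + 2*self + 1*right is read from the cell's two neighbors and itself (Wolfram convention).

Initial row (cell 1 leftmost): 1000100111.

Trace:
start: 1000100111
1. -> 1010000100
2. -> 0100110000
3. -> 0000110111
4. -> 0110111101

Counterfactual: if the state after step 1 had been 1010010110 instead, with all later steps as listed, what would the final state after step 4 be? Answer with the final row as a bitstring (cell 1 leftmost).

1001110001

state after step 1 := 1010010110
2. -> 0100001111
3. -> 1001101001
4. -> 1001110001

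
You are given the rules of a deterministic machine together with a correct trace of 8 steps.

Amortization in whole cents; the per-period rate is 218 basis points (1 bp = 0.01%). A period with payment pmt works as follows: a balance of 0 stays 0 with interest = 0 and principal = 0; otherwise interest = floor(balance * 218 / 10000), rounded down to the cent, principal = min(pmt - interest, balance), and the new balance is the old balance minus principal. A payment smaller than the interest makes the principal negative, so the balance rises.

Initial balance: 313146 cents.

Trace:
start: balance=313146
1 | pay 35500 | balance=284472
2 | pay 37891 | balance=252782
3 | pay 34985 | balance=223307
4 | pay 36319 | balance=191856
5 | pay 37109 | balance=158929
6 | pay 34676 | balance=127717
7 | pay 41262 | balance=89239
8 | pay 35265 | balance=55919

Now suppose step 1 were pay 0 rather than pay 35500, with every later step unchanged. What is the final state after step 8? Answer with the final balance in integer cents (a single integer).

(re-executing from step 1 with the substitution; state before step 1: balance=313146)
1 | pay 0 | balance=319972
2 | pay 37891 | balance=289056
3 | pay 34985 | balance=260372
4 | pay 36319 | balance=229729
5 | pay 37109 | balance=197628
6 | pay 34676 | balance=167260
7 | pay 41262 | balance=129644
8 | pay 35265 | balance=97205

97205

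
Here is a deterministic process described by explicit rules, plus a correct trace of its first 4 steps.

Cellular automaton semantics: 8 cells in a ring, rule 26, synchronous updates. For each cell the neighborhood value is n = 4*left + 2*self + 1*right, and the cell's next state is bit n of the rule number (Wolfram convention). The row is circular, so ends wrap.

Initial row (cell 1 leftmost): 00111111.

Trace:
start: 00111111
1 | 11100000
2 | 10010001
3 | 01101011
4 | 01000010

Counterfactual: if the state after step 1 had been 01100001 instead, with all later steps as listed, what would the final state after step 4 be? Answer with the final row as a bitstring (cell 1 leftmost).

state after step 1 := 01100001
2 | 01010010
3 | 10001101
4 | 01011001

01011001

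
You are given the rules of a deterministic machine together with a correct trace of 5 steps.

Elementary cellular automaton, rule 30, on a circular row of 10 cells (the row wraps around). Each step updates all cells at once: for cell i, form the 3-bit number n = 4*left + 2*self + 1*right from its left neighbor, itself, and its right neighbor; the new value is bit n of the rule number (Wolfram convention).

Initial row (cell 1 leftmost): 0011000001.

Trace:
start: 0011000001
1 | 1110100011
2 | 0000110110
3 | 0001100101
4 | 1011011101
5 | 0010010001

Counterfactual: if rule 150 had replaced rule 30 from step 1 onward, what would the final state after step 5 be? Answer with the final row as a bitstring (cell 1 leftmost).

(re-executing steps 1..5 under rule 150; state before step 1: 0011000001)
1 | 1100100011
2 | 1011110101
3 | 0001100100
4 | 0010011110
5 | 0111101101

0111101101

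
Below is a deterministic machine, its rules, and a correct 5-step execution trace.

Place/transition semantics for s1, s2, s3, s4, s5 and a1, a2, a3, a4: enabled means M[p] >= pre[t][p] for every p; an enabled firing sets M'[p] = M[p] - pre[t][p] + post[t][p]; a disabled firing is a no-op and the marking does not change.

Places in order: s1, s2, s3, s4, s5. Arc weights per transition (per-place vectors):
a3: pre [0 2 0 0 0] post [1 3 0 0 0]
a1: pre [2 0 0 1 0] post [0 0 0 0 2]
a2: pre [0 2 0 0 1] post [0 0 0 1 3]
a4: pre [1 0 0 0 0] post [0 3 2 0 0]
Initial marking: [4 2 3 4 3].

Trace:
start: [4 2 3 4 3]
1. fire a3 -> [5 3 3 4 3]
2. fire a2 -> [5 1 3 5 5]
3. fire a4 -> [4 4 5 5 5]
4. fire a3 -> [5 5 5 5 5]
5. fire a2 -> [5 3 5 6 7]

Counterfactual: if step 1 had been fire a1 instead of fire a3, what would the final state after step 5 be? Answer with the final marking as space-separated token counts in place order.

2 2 5 5 9

(re-executing from step 1 with the substitution; state before step 1: [4 2 3 4 3])
1. fire a1 -> [2 2 3 3 5]
2. fire a2 -> [2 0 3 4 7]
3. fire a4 -> [1 3 5 4 7]
4. fire a3 -> [2 4 5 4 7]
5. fire a2 -> [2 2 5 5 9]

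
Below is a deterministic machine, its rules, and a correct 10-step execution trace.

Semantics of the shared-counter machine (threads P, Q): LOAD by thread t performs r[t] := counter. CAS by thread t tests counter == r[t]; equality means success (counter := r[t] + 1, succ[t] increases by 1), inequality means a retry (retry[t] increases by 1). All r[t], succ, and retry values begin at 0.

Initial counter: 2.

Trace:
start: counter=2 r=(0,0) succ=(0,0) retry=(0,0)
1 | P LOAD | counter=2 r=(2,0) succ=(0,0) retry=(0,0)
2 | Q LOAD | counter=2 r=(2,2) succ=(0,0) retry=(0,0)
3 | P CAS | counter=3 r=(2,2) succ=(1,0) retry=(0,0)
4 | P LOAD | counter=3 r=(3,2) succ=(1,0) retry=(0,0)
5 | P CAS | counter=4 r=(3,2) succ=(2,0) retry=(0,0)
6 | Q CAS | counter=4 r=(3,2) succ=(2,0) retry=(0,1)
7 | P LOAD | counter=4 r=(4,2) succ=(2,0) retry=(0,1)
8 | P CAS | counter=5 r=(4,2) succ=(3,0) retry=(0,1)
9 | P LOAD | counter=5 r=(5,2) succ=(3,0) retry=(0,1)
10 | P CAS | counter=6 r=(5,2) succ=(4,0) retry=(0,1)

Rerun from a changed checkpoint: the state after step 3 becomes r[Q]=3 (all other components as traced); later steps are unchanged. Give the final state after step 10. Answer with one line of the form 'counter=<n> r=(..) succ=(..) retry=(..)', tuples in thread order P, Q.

counter=6 r=(5,3) succ=(4,0) retry=(0,1)

state after step 3 := counter=3 r=(2,3) succ=(1,0) retry=(0,0)
4 | P LOAD | counter=3 r=(3,3) succ=(1,0) retry=(0,0)
5 | P CAS | counter=4 r=(3,3) succ=(2,0) retry=(0,0)
6 | Q CAS | counter=4 r=(3,3) succ=(2,0) retry=(0,1)
7 | P LOAD | counter=4 r=(4,3) succ=(2,0) retry=(0,1)
8 | P CAS | counter=5 r=(4,3) succ=(3,0) retry=(0,1)
9 | P LOAD | counter=5 r=(5,3) succ=(3,0) retry=(0,1)
10 | P CAS | counter=6 r=(5,3) succ=(4,0) retry=(0,1)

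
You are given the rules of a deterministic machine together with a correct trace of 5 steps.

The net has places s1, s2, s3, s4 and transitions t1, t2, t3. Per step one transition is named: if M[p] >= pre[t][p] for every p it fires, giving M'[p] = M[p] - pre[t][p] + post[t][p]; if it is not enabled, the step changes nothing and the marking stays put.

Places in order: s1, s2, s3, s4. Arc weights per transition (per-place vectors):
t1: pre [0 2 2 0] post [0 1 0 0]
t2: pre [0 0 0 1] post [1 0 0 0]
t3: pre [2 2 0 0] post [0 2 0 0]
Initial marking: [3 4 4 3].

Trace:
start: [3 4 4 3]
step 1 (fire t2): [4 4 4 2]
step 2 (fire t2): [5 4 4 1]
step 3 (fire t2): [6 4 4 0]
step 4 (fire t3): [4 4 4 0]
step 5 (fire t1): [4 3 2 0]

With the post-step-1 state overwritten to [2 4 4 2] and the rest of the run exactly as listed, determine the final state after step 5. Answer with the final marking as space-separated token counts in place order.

2 3 2 0

state after step 1 := [2 4 4 2]
step 2 (fire t2): [3 4 4 1]
step 3 (fire t2): [4 4 4 0]
step 4 (fire t3): [2 4 4 0]
step 5 (fire t1): [2 3 2 0]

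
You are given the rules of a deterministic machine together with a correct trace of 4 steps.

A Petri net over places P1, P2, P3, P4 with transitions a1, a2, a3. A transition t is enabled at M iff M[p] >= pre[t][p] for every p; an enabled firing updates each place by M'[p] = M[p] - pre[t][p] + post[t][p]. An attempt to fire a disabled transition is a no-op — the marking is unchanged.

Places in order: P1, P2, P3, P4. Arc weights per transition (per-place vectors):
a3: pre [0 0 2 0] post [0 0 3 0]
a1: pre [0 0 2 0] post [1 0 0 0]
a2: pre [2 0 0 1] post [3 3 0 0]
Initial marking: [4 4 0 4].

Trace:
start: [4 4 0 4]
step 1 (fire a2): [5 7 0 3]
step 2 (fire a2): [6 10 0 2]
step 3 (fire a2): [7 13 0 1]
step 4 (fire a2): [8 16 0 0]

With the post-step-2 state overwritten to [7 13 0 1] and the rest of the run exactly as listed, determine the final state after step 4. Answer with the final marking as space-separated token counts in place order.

state after step 2 := [7 13 0 1]
step 3 (fire a2): [8 16 0 0]
step 4 (fire a2): [8 16 0 0]

8 16 0 0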